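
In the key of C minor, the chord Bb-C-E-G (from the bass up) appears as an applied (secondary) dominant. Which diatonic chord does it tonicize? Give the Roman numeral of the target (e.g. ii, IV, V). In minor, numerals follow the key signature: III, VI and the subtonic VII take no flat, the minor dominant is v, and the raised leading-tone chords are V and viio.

iv

The chord is a dominant seventh chord on C.
A dominant resolves down a perfect fifth: C → F. In C minor, F is scale degree 4, i.e. iv.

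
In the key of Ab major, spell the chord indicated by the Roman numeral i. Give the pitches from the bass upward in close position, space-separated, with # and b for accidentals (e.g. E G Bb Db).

Ab Cb Eb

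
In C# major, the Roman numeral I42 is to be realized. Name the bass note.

I in C# major has root C#; the chord is C#-E#-G#-B#.
The figure 42 means third inversion — the seventh is in the bass.

B#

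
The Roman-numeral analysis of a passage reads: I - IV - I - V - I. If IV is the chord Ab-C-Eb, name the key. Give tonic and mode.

IV is given as Ab-C-Eb — a major triad with root Ab.
IV on Ab implies Ab is the subdominant; that puts the tonic at Eb, and the uppercase numeral fits major mode.

Eb major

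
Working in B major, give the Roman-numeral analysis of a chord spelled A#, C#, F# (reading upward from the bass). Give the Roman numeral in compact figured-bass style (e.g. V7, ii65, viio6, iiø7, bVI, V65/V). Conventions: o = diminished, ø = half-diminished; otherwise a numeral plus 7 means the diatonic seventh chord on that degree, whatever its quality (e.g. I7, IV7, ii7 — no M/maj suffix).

V6

The pitches F#-A#-C# form a major triad rooted on F#.
F# is scale degree 5 in B major, and a major triad on that degree is written V.
With A# in the bass the chord is in first inversion, so the figured bass is 6.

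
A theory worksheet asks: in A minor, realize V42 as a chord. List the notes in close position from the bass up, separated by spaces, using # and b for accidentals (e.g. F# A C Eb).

D E G# B

In A minor, scale degree 5 is E. The dominant is major (leading tone raised), so V is a dominant seventh chord.
That chord is spelled E-G#-B-D.
With the 42 figure the chord is in third inversion; from the bass D upward in close position it reads D-E-G#-B.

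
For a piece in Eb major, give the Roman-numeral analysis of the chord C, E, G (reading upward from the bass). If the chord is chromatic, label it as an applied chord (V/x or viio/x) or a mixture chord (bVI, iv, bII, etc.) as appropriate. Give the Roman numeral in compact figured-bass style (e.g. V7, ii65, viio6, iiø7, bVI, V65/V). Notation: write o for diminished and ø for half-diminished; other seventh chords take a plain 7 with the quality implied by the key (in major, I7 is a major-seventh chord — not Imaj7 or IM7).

V/ii

The pitches C-E-G form a major triad rooted on C.
C is not a diatonic chord root with this quality in Eb major, but it lies a perfect fifth above F (ii), so the chord functions as an applied dominant of ii.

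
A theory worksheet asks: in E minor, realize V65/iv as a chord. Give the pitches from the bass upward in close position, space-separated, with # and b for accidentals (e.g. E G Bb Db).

G# B D E

V65/iv is a secondary dominant — the dominant seventh of iv. iv in E minor is A, so the applied chord's root is E, a perfect fifth above.
Building a dominant seventh chord on E gives E-G#-B-D.
The figured bass 65 indicates first inversion, placing the third (G#) in the bass: G#-B-D-E.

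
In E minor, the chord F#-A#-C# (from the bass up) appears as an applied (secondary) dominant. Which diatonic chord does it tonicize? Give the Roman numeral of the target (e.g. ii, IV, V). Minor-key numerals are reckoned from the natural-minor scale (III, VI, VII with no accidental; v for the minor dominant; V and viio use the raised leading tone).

V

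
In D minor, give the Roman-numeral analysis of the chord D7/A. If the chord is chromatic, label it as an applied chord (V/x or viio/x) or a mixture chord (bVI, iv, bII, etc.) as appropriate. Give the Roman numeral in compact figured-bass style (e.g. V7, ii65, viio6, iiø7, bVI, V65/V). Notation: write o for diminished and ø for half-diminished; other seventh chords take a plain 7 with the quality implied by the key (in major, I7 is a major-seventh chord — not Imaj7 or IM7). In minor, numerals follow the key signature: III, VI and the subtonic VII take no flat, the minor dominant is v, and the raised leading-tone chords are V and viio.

Stacked in thirds the chord is D-F#-A-C: a dominant seventh chord on D.
D is not a diatonic chord root with this quality in D minor, but it lies a perfect fifth above G (iv), so the chord functions as an applied dominant of iv.
With A in the bass the chord is in second inversion, so the figured bass is 43.

V43/iv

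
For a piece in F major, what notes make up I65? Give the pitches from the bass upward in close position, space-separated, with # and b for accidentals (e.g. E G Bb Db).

In F major, the first degree is F, and the diatonic chord built there is a major seventh chord.
That chord is spelled F-A-C-E.
The figured bass 65 indicates first inversion, placing the third (A) in the bass: A-C-E-F.

A C E F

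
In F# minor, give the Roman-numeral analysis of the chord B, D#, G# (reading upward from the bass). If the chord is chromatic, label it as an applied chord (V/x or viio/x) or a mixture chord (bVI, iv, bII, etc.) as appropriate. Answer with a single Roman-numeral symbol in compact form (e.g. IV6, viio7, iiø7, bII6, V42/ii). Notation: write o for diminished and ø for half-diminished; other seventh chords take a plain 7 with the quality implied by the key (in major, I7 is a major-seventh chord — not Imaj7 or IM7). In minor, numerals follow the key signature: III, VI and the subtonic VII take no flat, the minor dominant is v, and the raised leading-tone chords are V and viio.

The pitches G#-B-D# form a minor triad rooted on G#.
G# is the second degree of F# minor. This is the minor supertonic, borrowed from the parallel major (the Dorian ii).
With B in the bass the chord is in first inversion, so the figured bass is 6.

ii6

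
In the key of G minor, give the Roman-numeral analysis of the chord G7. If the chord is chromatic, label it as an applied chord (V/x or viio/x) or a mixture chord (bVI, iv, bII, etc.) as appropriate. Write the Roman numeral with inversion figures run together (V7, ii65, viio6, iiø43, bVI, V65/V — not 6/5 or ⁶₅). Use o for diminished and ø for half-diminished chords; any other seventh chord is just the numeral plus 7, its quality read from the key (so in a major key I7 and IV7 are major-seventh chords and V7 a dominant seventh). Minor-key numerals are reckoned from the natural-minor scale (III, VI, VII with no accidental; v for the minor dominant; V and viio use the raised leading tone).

The pitches G-B-D-F form a dominant seventh chord rooted on G.
G is not a diatonic chord root with this quality in G minor, but it lies a perfect fifth above C (iv), so the chord functions as an applied dominant of iv.

V7/iv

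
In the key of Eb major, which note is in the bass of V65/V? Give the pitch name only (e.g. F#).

A

The applied chord V65/V is rooted on F: F-A-C-Eb.
The figure 65 means first inversion — the third is in the bass.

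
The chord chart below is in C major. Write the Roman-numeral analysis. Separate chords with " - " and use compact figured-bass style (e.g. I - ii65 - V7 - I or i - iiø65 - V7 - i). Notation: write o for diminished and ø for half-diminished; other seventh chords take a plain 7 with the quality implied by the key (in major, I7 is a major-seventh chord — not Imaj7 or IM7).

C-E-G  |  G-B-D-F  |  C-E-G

C-E-G has root C, degree 1 in C major, so I.
G-B-D-F has root G, degree 5 in C major, so V7.
C-E-G: root C is the tonic; major triad there is I.

I - V7 - I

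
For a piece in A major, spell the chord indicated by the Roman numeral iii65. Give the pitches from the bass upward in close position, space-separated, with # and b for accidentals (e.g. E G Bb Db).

The numeral's case and figure indicate a minor seventh chord. In A major its root, the mediant, is C#.
Stacking thirds from C# gives C#-E-G#-B.
With the 65 figure the chord is in first inversion; from the bass E upward in close position it reads E-G#-B-C#.

E G# B C#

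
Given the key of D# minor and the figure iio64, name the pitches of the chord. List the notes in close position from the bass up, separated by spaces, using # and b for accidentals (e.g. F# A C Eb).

B E# G#

The numeral's case and figure indicate a diminished triad. In D# minor its root, scale degree 2, is E#.
That chord is spelled E#-G#-B.
With the 64 figure the chord is in second inversion; from the bass B upward in close position it reads B-E#-G#.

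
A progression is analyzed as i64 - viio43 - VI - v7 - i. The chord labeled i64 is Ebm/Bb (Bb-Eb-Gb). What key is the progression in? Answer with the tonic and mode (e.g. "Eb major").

The chord Ebm/Bb is a minor triad rooted on Eb; its label is i64.
If Eb is scale degree 1 and the mode makes that degree carry a minor triad, the tonic is Eb and the mode is minor.

Eb minor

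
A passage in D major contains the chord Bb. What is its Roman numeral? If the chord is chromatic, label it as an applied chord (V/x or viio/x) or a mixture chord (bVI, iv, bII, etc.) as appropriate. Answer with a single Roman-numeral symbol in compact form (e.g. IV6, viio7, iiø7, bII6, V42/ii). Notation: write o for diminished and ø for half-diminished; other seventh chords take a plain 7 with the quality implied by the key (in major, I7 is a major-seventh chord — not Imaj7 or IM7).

Stacked in thirds the chord is Bb-D-F: a major triad on Bb.
Bb is the lowered sixth degree of D major (diatonic 6 would be B). This is a major triad on the lowered sixth degree, borrowed from the parallel minor.

bVI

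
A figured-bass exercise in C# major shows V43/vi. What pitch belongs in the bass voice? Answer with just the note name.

B#

The applied chord V43/vi is rooted on E#: E#-G##-B#-D#.
The figure 43 means second inversion — the fifth is in the bass.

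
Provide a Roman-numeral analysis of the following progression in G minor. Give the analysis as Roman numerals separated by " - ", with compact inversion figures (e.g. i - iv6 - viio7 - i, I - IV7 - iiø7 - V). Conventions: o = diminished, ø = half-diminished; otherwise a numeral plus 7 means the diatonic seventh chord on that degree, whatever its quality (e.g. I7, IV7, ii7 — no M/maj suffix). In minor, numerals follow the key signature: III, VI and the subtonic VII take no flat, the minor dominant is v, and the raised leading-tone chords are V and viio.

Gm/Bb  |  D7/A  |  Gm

i6 - V43 - i

Gm/Bb: minor triad on G = scale degree 1 → i6.
D7/A: root D is the dominant; dominant seventh chord there is V43.
Gm: minor triad on G = scale degree 1 → i.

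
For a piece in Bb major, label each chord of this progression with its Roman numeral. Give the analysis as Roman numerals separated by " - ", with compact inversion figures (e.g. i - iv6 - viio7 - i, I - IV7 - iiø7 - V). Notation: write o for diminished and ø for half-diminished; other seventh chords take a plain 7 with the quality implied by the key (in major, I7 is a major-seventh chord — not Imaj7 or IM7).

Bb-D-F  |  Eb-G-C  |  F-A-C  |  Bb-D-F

I - ii6 - V - I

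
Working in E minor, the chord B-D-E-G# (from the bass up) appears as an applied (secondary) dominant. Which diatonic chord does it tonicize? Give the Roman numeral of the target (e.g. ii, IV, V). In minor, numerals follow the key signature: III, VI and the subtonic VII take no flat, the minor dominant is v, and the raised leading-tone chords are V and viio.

The chord is a dominant seventh chord on E.
A dominant resolves down a perfect fifth: E → A. In E minor, A is scale degree 4, i.e. iv.

iv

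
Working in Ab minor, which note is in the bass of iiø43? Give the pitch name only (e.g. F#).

Fb

iiø in Ab minor has root Bb; the chord is Bb-Db-Fb-Ab.
The figure 43 means second inversion — the fifth is in the bass.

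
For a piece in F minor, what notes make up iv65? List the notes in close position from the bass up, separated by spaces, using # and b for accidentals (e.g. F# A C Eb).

In F minor, the subdominant is Bb, and the diatonic chord built there is a minor seventh chord.
Stacking thirds from Bb gives Bb-Db-F-Ab.
With the 65 figure the chord is in first inversion; from the bass Db upward in close position it reads Db-F-Ab-Bb.

Db F Ab Bb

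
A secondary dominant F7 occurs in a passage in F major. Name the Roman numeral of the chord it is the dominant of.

The chord is a dominant seventh chord on F.
A dominant resolves down a perfect fifth: F → Bb. In F major, Bb is scale degree 4, i.e. IV.

IV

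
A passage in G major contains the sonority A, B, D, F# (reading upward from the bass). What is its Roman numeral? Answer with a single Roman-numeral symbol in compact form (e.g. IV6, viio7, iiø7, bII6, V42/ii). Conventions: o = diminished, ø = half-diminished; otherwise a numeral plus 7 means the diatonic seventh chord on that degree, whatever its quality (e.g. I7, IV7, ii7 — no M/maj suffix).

iii42

The pitches B-D-F#-A form a minor seventh chord rooted on B.
B is scale degree 3 in G major, and a minor seventh chord on that degree is written iii7.
With A in the bass the chord is in third inversion, so the figured bass is 42.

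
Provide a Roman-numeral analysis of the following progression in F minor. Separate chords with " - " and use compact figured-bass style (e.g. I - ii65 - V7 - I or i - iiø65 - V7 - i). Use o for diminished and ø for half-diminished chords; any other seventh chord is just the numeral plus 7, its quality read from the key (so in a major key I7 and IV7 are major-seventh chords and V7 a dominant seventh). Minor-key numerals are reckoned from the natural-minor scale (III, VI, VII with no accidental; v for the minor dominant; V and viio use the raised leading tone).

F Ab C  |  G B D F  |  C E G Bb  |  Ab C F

F-Ab-C has root F, degree 1 in F minor, so i.
G-B-D-F: chromatic; G is V of V, so V7/V.
C-E-G-Bb has root C, degree 5 in F minor, so V7.
Ab-C-F: root F is the tonic; minor triad there is i6.

i - V7/V - V7 - i6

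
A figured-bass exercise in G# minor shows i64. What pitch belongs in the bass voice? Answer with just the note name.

i in G# minor has root G#; the chord is G#-B-D#.
The figure 64 means second inversion — the fifth is in the bass.

D#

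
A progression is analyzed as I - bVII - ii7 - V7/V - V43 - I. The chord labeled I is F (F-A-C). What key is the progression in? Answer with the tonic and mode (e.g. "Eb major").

F major

The chord F is a major triad rooted on F; its label is I.
If F is scale degree 1 and the mode makes that degree carry a major triad, the tonic is F and the mode is major.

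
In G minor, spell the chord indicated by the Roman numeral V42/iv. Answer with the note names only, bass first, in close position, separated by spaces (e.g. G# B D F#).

V42/iv is a secondary dominant — the dominant seventh of iv. iv in G minor is C, so the applied chord's root is G, a perfect fifth above.
Building a dominant seventh chord on G gives G-B-D-F.
With the 42 figure the chord is in third inversion; from the bass F upward in close position it reads F-G-B-D.

F G B D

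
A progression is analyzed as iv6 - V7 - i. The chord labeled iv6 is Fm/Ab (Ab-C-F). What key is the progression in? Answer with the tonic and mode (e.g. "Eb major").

The anchor chord is a minor triad on F, labeled iv6.
If F is scale degree 4 and the mode makes that degree carry a minor triad, the tonic is C and the mode is minor.

C minor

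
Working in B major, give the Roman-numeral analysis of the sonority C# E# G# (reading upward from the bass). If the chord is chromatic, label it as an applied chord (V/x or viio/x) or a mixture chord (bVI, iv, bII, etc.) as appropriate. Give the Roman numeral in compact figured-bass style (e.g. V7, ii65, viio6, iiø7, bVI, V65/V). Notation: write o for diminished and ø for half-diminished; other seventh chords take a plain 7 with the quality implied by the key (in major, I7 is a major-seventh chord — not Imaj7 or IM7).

Stacked in thirds the chord is C#-E#-G#: a major triad on C#.
C# is not a diatonic chord root with this quality in B major, but it lies a perfect fifth above F# (V), so the chord functions as an applied dominant of V.

V/V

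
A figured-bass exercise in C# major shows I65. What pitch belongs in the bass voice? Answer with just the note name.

E#

I in C# major has root C#; the chord is C#-E#-G#-B#.
The figure 65 means first inversion — the third is in the bass.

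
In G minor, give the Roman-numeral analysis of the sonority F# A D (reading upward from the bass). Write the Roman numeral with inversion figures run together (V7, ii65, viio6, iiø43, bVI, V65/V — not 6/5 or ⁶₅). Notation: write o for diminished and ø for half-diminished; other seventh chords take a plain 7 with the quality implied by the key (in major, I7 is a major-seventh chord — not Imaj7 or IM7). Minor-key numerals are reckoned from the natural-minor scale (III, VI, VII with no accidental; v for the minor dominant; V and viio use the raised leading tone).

The pitches D-F#-A form a major triad rooted on D.
In G minor, D is the dominant; the diatonic major triad there is V.
With F# in the bass the chord is in first inversion, so the figured bass is 6.

V6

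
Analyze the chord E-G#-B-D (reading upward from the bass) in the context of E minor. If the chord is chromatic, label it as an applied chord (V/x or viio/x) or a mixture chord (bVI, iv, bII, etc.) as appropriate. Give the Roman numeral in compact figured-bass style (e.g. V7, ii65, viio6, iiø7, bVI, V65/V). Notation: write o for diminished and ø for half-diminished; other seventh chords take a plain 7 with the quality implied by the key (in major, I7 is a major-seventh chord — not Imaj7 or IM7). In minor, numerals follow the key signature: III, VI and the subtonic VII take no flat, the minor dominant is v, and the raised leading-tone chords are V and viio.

The pitches E-G#-B-D form a dominant seventh chord rooted on E.
E is not a diatonic chord root with this quality in E minor, but it lies a perfect fifth above A (iv), so the chord functions as an applied dominant of iv.

V7/iv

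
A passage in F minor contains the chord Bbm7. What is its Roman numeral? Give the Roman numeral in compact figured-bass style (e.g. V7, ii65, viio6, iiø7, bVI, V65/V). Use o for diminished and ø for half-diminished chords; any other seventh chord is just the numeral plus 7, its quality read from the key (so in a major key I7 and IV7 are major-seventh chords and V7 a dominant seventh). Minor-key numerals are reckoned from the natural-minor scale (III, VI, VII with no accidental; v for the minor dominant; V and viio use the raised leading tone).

Stacked in thirds the chord is Bb-Db-F-Ab: a minor seventh chord on Bb.
In F minor, Bb is the subdominant; the diatonic minor seventh chord there is iv7.

iv7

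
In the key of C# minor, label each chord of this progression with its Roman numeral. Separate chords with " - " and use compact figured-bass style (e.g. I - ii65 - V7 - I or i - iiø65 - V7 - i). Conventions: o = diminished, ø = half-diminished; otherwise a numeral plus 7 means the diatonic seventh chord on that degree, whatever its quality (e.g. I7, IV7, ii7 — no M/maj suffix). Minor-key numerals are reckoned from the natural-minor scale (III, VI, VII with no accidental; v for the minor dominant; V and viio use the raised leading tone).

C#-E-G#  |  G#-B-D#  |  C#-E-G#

i - v - i

C#-E-G#: minor triad on C# = scale degree 1 → i.
G#-B-D#: root G# is the dominant; minor triad there is v.
C#-E-G#: root C# is the tonic; minor triad there is i.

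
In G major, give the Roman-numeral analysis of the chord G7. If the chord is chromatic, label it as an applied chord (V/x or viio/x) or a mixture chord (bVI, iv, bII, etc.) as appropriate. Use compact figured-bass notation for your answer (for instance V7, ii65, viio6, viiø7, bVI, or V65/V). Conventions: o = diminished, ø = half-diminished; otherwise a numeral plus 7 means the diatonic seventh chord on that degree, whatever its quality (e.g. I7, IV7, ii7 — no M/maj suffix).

The pitches G-B-D-F form a dominant seventh chord rooted on G.
G is not a diatonic chord root with this quality in G major, but it lies a perfect fifth above C (IV), so the chord functions as an applied dominant of IV.

V7/IV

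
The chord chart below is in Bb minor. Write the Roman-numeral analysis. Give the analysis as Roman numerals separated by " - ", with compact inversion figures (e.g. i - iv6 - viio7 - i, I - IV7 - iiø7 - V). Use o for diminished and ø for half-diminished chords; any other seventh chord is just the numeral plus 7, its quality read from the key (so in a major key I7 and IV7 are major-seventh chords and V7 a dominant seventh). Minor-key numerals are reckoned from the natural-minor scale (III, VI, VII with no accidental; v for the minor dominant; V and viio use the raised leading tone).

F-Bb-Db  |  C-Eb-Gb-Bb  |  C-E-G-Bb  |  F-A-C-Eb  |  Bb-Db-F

F-Bb-Db: root Bb is the tonic; minor triad there is i64.
C-Eb-Gb-Bb: half-diminished seventh chord on C = scale degree 2 → iiø7.
C-E-G-Bb: a dominant seventh chord on C, the applied dominant of V → V7/V.
F-A-C-Eb: dominant seventh chord on F = scale degree 5 → V7.
Bb-Db-F: minor triad on Bb = scale degree 1 → i.

i64 - iiø7 - V7/V - V7 - i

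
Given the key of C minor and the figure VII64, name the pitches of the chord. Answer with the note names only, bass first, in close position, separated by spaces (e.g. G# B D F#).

The numeral's case and figure indicate a major triad. In C minor its root, scale degree 7, is Bb.
That chord is spelled Bb-D-F.
The figured bass 64 indicates second inversion, placing the fifth (F) in the bass: F-Bb-D.

F Bb D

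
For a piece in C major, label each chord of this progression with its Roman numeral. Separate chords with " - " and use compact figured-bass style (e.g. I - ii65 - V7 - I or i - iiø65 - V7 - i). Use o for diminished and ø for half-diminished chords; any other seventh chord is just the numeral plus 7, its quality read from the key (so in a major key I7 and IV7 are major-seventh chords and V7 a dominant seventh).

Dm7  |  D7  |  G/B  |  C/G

Dm7: minor seventh chord on D = scale degree 2 → ii7.
D7 is the secondary dominant of V (dominant seventh chord on D): V7/V.
G/B: major triad on G = scale degree 5 → V6.
C/G: major triad on C = scale degree 1 → I64.

ii7 - V7/V - V6 - I64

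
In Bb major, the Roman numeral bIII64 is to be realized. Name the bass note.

Ab

bIII in Bb major has root Db; the chord is Db-F-Ab.
The figure 64 means second inversion — the fifth is in the bass.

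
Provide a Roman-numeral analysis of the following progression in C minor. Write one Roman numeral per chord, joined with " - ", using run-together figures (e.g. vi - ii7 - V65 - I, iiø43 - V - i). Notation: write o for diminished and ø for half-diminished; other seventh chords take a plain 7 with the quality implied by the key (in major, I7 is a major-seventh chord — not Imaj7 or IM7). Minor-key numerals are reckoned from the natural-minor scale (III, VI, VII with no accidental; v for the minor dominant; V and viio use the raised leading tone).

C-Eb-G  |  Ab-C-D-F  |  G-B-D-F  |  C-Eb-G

i - iiø43 - V7 - i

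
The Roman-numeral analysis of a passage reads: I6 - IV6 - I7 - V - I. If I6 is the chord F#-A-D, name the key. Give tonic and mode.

The anchor chord is a major triad on D, labeled I6.
If D is scale degree 1 and the mode makes that degree carry a major triad, the tonic is D and the mode is major.

D major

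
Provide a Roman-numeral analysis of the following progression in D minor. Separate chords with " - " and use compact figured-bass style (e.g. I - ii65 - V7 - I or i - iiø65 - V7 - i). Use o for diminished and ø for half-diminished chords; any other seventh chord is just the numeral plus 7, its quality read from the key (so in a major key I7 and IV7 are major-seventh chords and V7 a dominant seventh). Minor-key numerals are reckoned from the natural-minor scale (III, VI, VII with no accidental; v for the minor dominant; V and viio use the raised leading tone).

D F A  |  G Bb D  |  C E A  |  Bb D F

D-F-A has root D, degree 1 in D minor, so i.
G-Bb-D: minor triad on G = scale degree 4 → iv.
C-E-A has root A, degree 5 in D minor, so v6.
Bb-D-F: major triad on Bb = scale degree 6 → VI.

i - iv - v6 - VI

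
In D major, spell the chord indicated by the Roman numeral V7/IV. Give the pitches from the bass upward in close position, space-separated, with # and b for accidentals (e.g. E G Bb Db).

V7/IV is a secondary dominant — the dominant seventh of IV. IV in D major is G, so the applied chord's root is D, a perfect fifth above.
Building a dominant seventh chord on D gives D-F#-A-C.

D F# A C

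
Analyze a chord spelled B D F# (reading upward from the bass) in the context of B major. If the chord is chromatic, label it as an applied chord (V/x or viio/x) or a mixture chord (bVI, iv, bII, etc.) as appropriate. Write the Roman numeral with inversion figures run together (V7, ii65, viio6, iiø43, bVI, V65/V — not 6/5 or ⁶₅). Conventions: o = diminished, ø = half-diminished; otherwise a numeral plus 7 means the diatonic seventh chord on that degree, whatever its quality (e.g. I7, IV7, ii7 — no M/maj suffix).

i

The pitches B-D-F# form a minor triad rooted on B.
B is the first degree of B major. This is the minor tonic, borrowed from the parallel minor.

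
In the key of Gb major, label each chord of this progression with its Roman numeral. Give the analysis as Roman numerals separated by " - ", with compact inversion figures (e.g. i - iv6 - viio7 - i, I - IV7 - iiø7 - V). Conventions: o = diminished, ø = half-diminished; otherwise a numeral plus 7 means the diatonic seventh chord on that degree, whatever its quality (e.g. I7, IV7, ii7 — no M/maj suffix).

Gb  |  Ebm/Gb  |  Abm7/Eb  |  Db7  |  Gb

I - vi6 - ii43 - V7 - I

Gb: root Gb is the tonic; major triad there is I.
Ebm/Gb: root Eb is the submediant; minor triad there is vi6.
Abm7/Eb: minor seventh chord on Ab = scale degree 2 → ii43.
Db7 has root Db, degree 5 in Gb major, so V7.
Gb: major triad on Gb = scale degree 1 → I.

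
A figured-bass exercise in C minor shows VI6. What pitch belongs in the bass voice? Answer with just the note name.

VI in C minor has root Ab; the chord is Ab-C-Eb.
The figure 6 means first inversion — the third is in the bass.

C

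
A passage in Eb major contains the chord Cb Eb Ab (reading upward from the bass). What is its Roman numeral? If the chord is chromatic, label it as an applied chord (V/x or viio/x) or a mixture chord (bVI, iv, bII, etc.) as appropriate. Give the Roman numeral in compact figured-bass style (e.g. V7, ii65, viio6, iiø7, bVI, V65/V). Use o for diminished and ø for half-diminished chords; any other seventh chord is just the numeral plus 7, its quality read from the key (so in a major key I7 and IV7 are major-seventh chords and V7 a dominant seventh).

Stacked in thirds the chord is Ab-Cb-Eb: a minor triad on Ab.
Ab is the fourth degree of Eb major. This is the minor subdominant, borrowed from the parallel minor.
With Cb in the bass the chord is in first inversion, so the figured bass is 6.

iv6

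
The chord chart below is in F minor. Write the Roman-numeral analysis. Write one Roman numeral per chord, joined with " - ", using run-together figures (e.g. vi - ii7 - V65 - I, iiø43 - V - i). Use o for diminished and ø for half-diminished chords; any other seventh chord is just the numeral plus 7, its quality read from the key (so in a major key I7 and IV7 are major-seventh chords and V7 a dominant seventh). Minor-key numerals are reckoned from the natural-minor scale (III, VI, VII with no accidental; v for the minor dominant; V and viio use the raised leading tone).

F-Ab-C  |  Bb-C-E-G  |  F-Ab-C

i - V42 - i

F-Ab-C: root F is the tonic; minor triad there is i.
Bb-C-E-G has root C, degree 5 in F minor, so V42.
F-Ab-C: root F is the tonic; minor triad there is i.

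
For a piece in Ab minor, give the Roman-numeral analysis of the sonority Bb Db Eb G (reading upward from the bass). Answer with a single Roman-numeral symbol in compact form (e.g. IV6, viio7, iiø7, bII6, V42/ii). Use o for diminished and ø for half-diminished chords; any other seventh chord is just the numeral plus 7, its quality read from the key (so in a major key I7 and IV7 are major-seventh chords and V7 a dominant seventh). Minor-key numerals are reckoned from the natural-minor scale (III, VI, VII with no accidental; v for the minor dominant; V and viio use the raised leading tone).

Stacked in thirds the chord is Eb-G-Bb-Db: a dominant seventh chord on Eb.
In Ab minor, Eb is the dominant; the diatonic dominant seventh chord there is V7.
With Bb in the bass the chord is in second inversion, so the figured bass is 43.

V43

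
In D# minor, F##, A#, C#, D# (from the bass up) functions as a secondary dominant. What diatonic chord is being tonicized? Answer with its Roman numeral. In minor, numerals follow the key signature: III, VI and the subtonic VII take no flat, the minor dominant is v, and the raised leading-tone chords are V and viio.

The chord is a dominant seventh chord on D#.
A dominant resolves down a perfect fifth: D# → G#. In D# minor, G# is scale degree 4, i.e. iv.

iv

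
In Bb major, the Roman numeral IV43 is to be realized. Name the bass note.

Bb

IV in Bb major has root Eb; the chord is Eb-G-Bb-D.
The figure 43 means second inversion — the fifth is in the bass.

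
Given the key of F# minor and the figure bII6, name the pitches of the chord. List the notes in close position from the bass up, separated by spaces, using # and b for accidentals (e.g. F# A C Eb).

B D G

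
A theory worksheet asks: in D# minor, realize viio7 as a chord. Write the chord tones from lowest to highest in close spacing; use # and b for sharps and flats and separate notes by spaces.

C## E# G# B

In D# minor, the leading-tone chord is built on the raised seventh degree, C##.
Stacking thirds from C## gives C##-E#-G#-B.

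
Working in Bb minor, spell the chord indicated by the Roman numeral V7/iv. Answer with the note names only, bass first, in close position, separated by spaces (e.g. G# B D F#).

The slash means an applied dominant: we want the dominant of iv. In Bb minor, iv is Eb minor, and its dominant is built on Bb.
Building a dominant seventh chord on Bb gives Bb-D-F-Ab.

Bb D F Ab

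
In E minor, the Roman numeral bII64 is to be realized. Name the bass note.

C

bII in E minor has root F; the chord is F-A-C.
The figure 64 means second inversion — the fifth is in the bass.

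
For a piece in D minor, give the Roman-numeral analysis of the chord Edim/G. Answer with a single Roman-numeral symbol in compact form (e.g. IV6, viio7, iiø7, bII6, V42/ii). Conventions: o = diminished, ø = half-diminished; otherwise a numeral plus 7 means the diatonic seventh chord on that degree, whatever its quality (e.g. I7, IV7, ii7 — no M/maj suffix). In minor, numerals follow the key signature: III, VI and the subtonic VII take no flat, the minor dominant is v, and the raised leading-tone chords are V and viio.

iio6

Stacked in thirds the chord is E-G-Bb: a diminished triad on E.
E is scale degree 2 in D minor, and a diminished triad on that degree is written iio.
With G in the bass the chord is in first inversion, so the figured bass is 6.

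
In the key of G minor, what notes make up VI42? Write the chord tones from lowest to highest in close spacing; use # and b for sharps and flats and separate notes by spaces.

In G minor, the sixth degree is Eb, and the diatonic chord built there is a major seventh chord.
That chord is spelled Eb-G-Bb-D.
With the 42 figure the chord is in third inversion; from the bass D upward in close position it reads D-Eb-G-Bb.

D Eb G Bb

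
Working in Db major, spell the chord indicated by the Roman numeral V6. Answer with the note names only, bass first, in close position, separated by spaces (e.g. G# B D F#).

The numeral's case and figure indicate a major triad. In Db major its root, the fifth degree, is Ab.
That chord is spelled Ab-C-Eb.
The figured bass 6 indicates first inversion, placing the third (C) in the bass: C-Eb-Ab.

C Eb Ab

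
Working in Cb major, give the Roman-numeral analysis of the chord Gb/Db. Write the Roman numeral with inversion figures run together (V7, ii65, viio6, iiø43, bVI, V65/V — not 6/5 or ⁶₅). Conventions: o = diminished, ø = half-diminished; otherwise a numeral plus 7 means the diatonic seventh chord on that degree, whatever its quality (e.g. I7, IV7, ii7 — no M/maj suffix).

Stacked in thirds the chord is Gb-Bb-Db: a major triad on Gb.
In Cb major, Gb is the dominant; the diatonic major triad there is V.
With Db in the bass the chord is in second inversion, so the figured bass is 64.

V64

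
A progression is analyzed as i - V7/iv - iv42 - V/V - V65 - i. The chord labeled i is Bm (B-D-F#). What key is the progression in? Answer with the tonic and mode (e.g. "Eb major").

i is given as B-D-F# — a minor triad with root B.
If B is scale degree 1 and the mode makes that degree carry a minor triad, the tonic is B and the mode is minor.

B minor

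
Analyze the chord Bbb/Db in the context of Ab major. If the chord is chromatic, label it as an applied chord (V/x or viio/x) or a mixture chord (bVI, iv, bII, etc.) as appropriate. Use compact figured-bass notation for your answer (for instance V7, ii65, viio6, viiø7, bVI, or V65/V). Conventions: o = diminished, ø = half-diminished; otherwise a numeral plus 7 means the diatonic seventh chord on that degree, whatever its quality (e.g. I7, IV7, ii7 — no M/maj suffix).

bII6

Stacked in thirds the chord is Bbb-Db-Fb: a major triad on Bbb.
Bbb is the lowered second degree of Ab major (diatonic 2 would be Bb). This is the Neapolitan sixth — a major triad on the lowered second degree, here in its customary first inversion.
With Db in the bass the chord is in first inversion, so the figured bass is 6.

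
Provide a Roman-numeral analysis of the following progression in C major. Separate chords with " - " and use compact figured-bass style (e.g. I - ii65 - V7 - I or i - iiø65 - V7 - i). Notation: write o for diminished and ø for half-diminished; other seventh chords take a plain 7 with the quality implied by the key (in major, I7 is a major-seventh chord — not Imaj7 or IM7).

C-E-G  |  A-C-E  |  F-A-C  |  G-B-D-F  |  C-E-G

I - vi - IV - V7 - I

C-E-G has root C, degree 1 in C major, so I.
A-C-E: minor triad on A = scale degree 6 → vi.
F-A-C: major triad on F = scale degree 4 → IV.
G-B-D-F: root G is the dominant; dominant seventh chord there is V7.
C-E-G has root C, degree 1 in C major, so I.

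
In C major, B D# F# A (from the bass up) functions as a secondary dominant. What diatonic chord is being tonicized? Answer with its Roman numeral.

iii

The chord is a dominant seventh chord on B.
A dominant resolves down a perfect fifth: B → E. In C major, E is scale degree 3, i.e. iii.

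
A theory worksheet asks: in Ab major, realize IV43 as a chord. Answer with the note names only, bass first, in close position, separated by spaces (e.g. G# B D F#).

Ab C Db F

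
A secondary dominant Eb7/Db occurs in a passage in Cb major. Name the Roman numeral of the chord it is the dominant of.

The chord is a dominant seventh chord on Eb.
A dominant resolves down a perfect fifth: Eb → Ab. In Cb major, Ab is scale degree 6, i.e. vi.

vi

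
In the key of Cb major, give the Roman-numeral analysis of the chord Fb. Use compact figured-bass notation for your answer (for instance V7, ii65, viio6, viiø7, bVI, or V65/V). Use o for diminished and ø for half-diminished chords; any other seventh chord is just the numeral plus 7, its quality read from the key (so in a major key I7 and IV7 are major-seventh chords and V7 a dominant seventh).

Stacked in thirds the chord is Fb-Ab-Cb: a major triad on Fb.
In Cb major, Fb is the subdominant; the diatonic major triad there is IV.

IV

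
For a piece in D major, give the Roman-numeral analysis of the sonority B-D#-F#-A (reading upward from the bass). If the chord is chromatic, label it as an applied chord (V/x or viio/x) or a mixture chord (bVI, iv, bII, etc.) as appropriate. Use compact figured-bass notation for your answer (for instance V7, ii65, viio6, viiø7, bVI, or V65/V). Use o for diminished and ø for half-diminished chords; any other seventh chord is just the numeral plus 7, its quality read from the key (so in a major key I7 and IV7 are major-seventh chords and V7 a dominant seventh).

V7/ii

The pitches B-D#-F#-A form a dominant seventh chord rooted on B.
B is not a diatonic chord root with this quality in D major, but it lies a perfect fifth above E (ii), so the chord functions as an applied dominant of ii.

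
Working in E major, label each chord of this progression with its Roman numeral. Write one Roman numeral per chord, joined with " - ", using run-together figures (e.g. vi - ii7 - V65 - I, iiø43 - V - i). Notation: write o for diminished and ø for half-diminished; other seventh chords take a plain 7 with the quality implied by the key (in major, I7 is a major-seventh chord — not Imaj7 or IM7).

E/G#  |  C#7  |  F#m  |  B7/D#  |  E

E/G#: major triad on E = scale degree 1 → I6.
C#7: a dominant seventh chord on C#, the applied dominant of ii → V7/ii.
F#m: minor triad on F# = scale degree 2 → ii.
B7/D# has root B, degree 5 in E major, so V65.
E has root E, degree 1 in E major, so I.

I6 - V7/ii - ii - V65 - I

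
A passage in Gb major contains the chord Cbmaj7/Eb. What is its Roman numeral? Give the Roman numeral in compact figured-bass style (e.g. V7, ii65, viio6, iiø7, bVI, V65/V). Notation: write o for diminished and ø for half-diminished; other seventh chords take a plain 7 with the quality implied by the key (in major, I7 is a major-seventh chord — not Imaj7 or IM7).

IV65

The pitches Cb-Eb-Gb-Bb form a major seventh chord rooted on Cb.
Cb is scale degree 4 in Gb major, and a major seventh chord on that degree is written IV7.
With Eb in the bass the chord is in first inversion, so the figured bass is 65.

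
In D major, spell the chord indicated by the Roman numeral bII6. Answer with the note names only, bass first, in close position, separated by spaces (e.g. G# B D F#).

G Bb Eb

bII6 is the Neapolitan sixth — a major triad on the lowered second degree, here in its customary first inversion. In D major that root is Eb.
So the chord is Eb-G-Bb, a major triad.
The figured bass 6 indicates first inversion, placing the third (G) in the bass: G-Bb-Eb.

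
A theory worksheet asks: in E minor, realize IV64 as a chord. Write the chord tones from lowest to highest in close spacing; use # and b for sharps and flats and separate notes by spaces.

Scale degree 4 in E minor is A; here the chord built on it is altered to a major triad. IV64 is the major subdominant, borrowed from the parallel major.
So the chord is A-C#-E, a major triad.
The figured bass 64 indicates second inversion, placing the fifth (E) in the bass: E-A-C#.

E A C#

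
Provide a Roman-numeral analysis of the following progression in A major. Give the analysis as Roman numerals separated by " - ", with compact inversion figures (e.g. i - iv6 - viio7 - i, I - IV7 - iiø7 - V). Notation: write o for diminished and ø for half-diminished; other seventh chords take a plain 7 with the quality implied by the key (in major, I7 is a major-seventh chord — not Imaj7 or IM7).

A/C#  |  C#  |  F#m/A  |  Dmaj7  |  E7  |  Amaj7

I6 - V/vi - vi6 - IV7 - V7 - I7

A/C# has root A, degree 1 in A major, so I6.
C#: chromatic; C# is V of vi, so V/vi.
F#m/A: root F# is the submediant; minor triad there is vi6.
Dmaj7: major seventh chord on D = scale degree 4 → IV7.
E7: dominant seventh chord on E = scale degree 5 → V7.
Amaj7 has root A, degree 1 in A major, so I7.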